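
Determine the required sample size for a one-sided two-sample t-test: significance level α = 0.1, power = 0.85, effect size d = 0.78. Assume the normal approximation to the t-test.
n = 18 per group

Sample size formula (two-sample t-test, normal approximation):
n = 2 · ((z_α + z_β) / d)²

z_α = 1.282 (for α = 0.1, one-sided)
z_β = 1.036 (for power = 0.85)
d = 0.78

n = 2 · ((1.282 + 1.036) / 0.78)²
n = 2 · (2.972)²
n ≈ 17.67
Round up to the next whole number: n = 18 per group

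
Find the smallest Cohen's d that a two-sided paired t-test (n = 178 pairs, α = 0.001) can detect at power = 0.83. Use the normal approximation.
d ≈ 0.32

Minimum detectable effect (paired t-test, normal approximation):
d = (z_{α/2} + z_β) / √n
d = (3.291 + 0.954) / √178
d = 4.245 / 13.342
d ≈ 0.32

By Cohen's convention (0.2 small / 0.5 medium / 0.8 large): small effect.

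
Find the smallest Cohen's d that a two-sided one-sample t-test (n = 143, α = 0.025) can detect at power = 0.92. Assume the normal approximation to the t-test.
d ≈ 0.30

Minimum detectable effect (one-sample t-test, normal approximation):
d = (z_{α/2} + z_β) / √n
d = (2.241 + 1.405) / √143
d = 3.646 / 11.958
d ≈ 0.30

By Cohen's convention (0.2 small / 0.5 medium / 0.8 large): small effect.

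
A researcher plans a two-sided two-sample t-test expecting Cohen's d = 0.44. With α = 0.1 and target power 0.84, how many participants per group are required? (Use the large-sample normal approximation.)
n = 72 per group

Sample size formula (two-sample t-test, normal approximation):
n = 2 · ((z_{α/2} + z_β) / d)²

z_{α/2} = 1.645 (for α = 0.1, two-sided)
z_β = 0.994 (for power = 0.84)
d = 0.44

n = 2 · ((1.645 + 0.994) / 0.44)²
n = 2 · (5.998)²
n ≈ 71.95
Round up to the next whole number: n = 72 per group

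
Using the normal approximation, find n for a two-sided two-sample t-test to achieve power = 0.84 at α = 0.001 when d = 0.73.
n = 69 per group

Sample size formula (two-sample t-test, normal approximation):
n = 2 · ((z_{α/2} + z_β) / d)²

z_{α/2} = 3.291 (for α = 0.001, two-sided)
z_β = 0.994 (for power = 0.84)
d = 0.73

n = 2 · ((3.291 + 0.994) / 0.73)²
n = 2 · (5.870)²
n ≈ 68.91
Round up to the next whole number: n = 69 per group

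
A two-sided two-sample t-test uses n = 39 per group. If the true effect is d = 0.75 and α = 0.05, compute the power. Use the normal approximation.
Power ≈ 0.91

Power calculation (two-sample t-test, normal approximation):
z_β = d · √(n/2) - z_{α/2}
z_β = 0.75 · √(39/2) - 1.960
z_β = 0.75 · 4.416 - 1.960
z_β = 1.352

Power = Φ(z_β) = Φ(1.352) ≈ 0.912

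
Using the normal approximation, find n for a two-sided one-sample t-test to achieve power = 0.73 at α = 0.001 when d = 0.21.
n = 346

Sample size formula (one-sample t-test, normal approximation):
n = ((z_{α/2} + z_β) / d)²

z_{α/2} = 3.291 (for α = 0.001, two-sided)
z_β = 0.613 (for power = 0.73)
d = 0.21

n = ((3.291 + 0.613) / 0.21)²
n = (18.590)²
n ≈ 345.59
Round up to the next whole number: n = 346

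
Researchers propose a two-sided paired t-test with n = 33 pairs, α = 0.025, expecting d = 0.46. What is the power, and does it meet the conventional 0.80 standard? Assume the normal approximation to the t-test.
Power ≈ 0.66; the study is underpowered (power < 0.80)

Power calculation (paired t-test, normal approximation):
z_β = d · √n - z_{α/2}
z_β = 0.46 · √33 - 2.241
z_β = 0.46 · 5.745 - 2.241
z_β = 0.401

Power = Φ(z_β) = Φ(0.401) ≈ 0.656

Effect size d = 0.46 is small by Cohen's convention (0.2/0.5/0.8).

Threshold: power ≥ 0.80 is conventionally adequate.
Power ≈ 0.66 → the study is underpowered (power < 0.80).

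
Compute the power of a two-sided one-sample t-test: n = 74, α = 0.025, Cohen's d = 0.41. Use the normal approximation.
Power ≈ 0.90

Power calculation (one-sample t-test, normal approximation):
z_β = d · √n - z_{α/2}
z_β = 0.41 · √74 - 2.241
z_β = 0.41 · 8.602 - 2.241
z_β = 1.286

Power = Φ(z_β) = Φ(1.286) ≈ 0.901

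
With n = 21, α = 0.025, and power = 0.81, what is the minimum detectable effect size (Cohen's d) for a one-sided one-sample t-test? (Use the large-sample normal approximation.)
d ≈ 0.62

Minimum detectable effect (one-sample t-test, normal approximation):
d = (z_α + z_β) / √n
d = (1.960 + 0.878) / √21
d = 2.838 / 4.583
d ≈ 0.62

By Cohen's convention (0.2 small / 0.5 medium / 0.8 large): medium effect.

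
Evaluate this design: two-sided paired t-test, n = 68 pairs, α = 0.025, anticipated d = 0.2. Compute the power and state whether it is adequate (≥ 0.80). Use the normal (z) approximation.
Power ≈ 0.28; the study is underpowered (power < 0.80)

Power calculation (paired t-test, normal approximation):
z_β = d · √n - z_{α/2}
z_β = 0.2 · √68 - 2.241
z_β = 0.2 · 8.246 - 2.241
z_β = -0.592

Power = Φ(z_β) = Φ(-0.592) ≈ 0.277

Effect size d = 0.2 is small by Cohen's convention (0.2/0.5/0.8).

Threshold: power ≥ 0.80 is conventionally adequate.
Power ≈ 0.28 → the study is underpowered (power < 0.80).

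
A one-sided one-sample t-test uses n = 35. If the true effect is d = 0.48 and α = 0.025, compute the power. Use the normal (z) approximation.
Power ≈ 0.81

Power calculation (one-sample t-test, normal approximation):
z_β = d · √n - z_α
z_β = 0.48 · √35 - 1.960
z_β = 0.48 · 5.916 - 1.960
z_β = 0.880

Power = Φ(z_β) = Φ(0.880) ≈ 0.811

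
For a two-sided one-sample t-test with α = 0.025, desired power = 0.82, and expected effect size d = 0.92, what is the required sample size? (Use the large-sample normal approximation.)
n = 12

Sample size formula (one-sample t-test, normal approximation):
n = ((z_{α/2} + z_β) / d)²

z_{α/2} = 2.241 (for α = 0.025, two-sided)
z_β = 0.915 (for power = 0.82)
d = 0.92

n = ((2.241 + 0.915) / 0.92)²
n = (3.430)²
n ≈ 11.76
Round up to the next whole number: n = 12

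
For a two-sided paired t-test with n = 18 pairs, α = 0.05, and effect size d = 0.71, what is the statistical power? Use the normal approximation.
Power ≈ 0.85

Power calculation (paired t-test, normal approximation):
z_β = d · √n - z_{α/2}
z_β = 0.71 · √18 - 1.960
z_β = 0.71 · 4.243 - 1.960
z_β = 1.052

Power = Φ(z_β) = Φ(1.052) ≈ 0.854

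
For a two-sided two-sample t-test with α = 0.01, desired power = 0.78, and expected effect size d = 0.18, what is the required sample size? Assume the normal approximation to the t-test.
n = 692 per group

Sample size formula (two-sample t-test, normal approximation):
n = 2 · ((z_{α/2} + z_β) / d)²

z_{α/2} = 2.576 (for α = 0.01, two-sided)
z_β = 0.772 (for power = 0.78)
d = 0.18

n = 2 · ((2.576 + 0.772) / 0.18)²
n = 2 · (18.600)²
n ≈ 691.92
Round up to the next whole number: n = 692 per group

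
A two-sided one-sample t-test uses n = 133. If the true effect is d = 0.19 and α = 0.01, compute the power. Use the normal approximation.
Power ≈ 0.35

Power calculation (one-sample t-test, normal approximation):
z_β = d · √n - z_{α/2}
z_β = 0.19 · √133 - 2.576
z_β = 0.19 · 11.533 - 2.576
z_β = -0.385

Power = Φ(z_β) = Φ(-0.385) ≈ 0.350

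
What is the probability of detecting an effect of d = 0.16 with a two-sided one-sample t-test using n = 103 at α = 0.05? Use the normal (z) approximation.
Power ≈ 0.37

Power calculation (one-sample t-test, normal approximation):
z_β = d · √n - z_{α/2}
z_β = 0.16 · √103 - 1.960
z_β = 0.16 · 10.149 - 1.960
z_β = -0.336

Power = Φ(z_β) = Φ(-0.336) ≈ 0.368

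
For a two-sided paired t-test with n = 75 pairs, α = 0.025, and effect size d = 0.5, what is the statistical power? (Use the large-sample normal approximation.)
Power ≈ 0.98

Power calculation (paired t-test, normal approximation):
z_β = d · √n - z_{α/2}
z_β = 0.5 · √75 - 2.241
z_β = 0.5 · 8.660 - 2.241
z_β = 2.089

Power = Φ(z_β) = Φ(2.089) ≈ 0.982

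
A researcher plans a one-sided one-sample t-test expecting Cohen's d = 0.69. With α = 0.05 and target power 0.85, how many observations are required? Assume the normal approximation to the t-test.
n = 16

Sample size formula (one-sample t-test, normal approximation):
n = ((z_α + z_β) / d)²

z_α = 1.645 (for α = 0.05, one-sided)
z_β = 1.036 (for power = 0.85)
d = 0.69

n = ((1.645 + 1.036) / 0.69)²
n = (3.886)²
n ≈ 15.10
Round up to the next whole number: n = 16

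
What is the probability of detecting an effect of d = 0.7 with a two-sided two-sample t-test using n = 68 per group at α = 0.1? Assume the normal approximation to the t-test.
Power ≈ 0.99

Power calculation (two-sample t-test, normal approximation):
z_β = d · √(n/2) - z_{α/2}
z_β = 0.7 · √(68/2) - 1.645
z_β = 0.7 · 5.831 - 1.645
z_β = 2.437

Power = Φ(z_β) = Φ(2.437) ≈ 0.993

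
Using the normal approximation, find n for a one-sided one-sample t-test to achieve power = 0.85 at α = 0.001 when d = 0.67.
n = 38

Sample size formula (one-sample t-test, normal approximation):
n = ((z_α + z_β) / d)²

z_α = 3.090 (for α = 0.001, one-sided)
z_β = 1.036 (for power = 0.85)
d = 0.67

n = ((3.090 + 1.036) / 0.67)²
n = (6.158)²
n ≈ 37.92
Round up to the next whole number: n = 38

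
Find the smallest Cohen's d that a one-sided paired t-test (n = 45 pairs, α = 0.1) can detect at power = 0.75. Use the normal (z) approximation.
d ≈ 0.29

Minimum detectable effect (paired t-test, normal approximation):
d = (z_α + z_β) / √n
d = (1.282 + 0.674) / √45
d = 1.956 / 6.708
d ≈ 0.29

By Cohen's convention (0.2 small / 0.5 medium / 0.8 large): small effect.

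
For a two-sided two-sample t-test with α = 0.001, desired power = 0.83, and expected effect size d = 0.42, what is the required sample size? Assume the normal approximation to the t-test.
n = 205 per group

Sample size formula (two-sample t-test, normal approximation):
n = 2 · ((z_{α/2} + z_β) / d)²

z_{α/2} = 3.291 (for α = 0.001, two-sided)
z_β = 0.954 (for power = 0.83)
d = 0.42

n = 2 · ((3.291 + 0.954) / 0.42)²
n = 2 · (10.107)²
n ≈ 204.30
Round up to the next whole number: n = 205 per group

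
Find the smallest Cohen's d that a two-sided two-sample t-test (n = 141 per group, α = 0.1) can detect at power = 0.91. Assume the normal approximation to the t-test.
d ≈ 0.36

Minimum detectable effect (two-sample t-test, normal approximation):
d = (z_{α/2} + z_β) / √(n/2)
d = (1.645 + 1.341) / √(141/2)
d = 2.986 / 8.396
d ≈ 0.36

By Cohen's convention (0.2 small / 0.5 medium / 0.8 large): small effect.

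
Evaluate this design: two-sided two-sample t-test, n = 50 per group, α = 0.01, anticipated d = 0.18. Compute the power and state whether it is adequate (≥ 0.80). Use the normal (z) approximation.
Power ≈ 0.05; the study is underpowered (power < 0.80)

Power calculation (two-sample t-test, normal approximation):
z_β = d · √(n/2) - z_{α/2}
z_β = 0.18 · √(50/2) - 2.576
z_β = 0.18 · 5.000 - 2.576
z_β = -1.676

Power = Φ(z_β) = Φ(-1.676) ≈ 0.047

Effect size d = 0.18 is very small by Cohen's convention (0.2/0.5/0.8).

Threshold: power ≥ 0.80 is conventionally adequate.
Power ≈ 0.05 → the study is underpowered (power < 0.80).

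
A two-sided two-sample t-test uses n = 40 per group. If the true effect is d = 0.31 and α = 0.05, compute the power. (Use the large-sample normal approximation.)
Power ≈ 0.28

Power calculation (two-sample t-test, normal approximation):
z_β = d · √(n/2) - z_{α/2}
z_β = 0.31 · √(40/2) - 1.960
z_β = 0.31 · 4.472 - 1.960
z_β = -0.574

Power = Φ(z_β) = Φ(-0.574) ≈ 0.283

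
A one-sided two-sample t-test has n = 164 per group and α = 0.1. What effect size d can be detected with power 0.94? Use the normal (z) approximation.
d ≈ 0.31

Minimum detectable effect (two-sample t-test, normal approximation):
d = (z_α + z_β) / √(n/2)
d = (1.282 + 1.555) / √(164/2)
d = 2.836 / 9.055
d ≈ 0.31

By Cohen's convention (0.2 small / 0.5 medium / 0.8 large): small effect.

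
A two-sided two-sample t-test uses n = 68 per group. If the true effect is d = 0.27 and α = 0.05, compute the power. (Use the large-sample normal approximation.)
Power ≈ 0.35

Power calculation (two-sample t-test, normal approximation):
z_β = d · √(n/2) - z_{α/2}
z_β = 0.27 · √(68/2) - 1.960
z_β = 0.27 · 5.831 - 1.960
z_β = -0.386

Power = Φ(z_β) = Φ(-0.386) ≈ 0.350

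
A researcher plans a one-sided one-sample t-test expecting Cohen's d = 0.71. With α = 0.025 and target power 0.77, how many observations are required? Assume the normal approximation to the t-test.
n = 15

Sample size formula (one-sample t-test, normal approximation):
n = ((z_α + z_β) / d)²

z_α = 1.960 (for α = 0.025, one-sided)
z_β = 0.739 (for power = 0.77)
d = 0.71

n = ((1.960 + 0.739) / 0.71)²
n = (3.801)²
n ≈ 14.45
Round up to the next whole number: n = 15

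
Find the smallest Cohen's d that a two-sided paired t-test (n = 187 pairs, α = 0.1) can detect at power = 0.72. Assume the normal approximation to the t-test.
d ≈ 0.16

Minimum detectable effect (paired t-test, normal approximation):
d = (z_{α/2} + z_β) / √n
d = (1.645 + 0.583) / √187
d = 2.228 / 13.675
d ≈ 0.16

By Cohen's convention (0.2 small / 0.5 medium / 0.8 large): very small effect.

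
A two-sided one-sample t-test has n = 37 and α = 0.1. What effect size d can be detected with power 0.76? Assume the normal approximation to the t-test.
d ≈ 0.39

Minimum detectable effect (one-sample t-test, normal approximation):
d = (z_{α/2} + z_β) / √n
d = (1.645 + 0.706) / √37
d = 2.351 / 6.083
d ≈ 0.39

By Cohen's convention (0.2 small / 0.5 medium / 0.8 large): small effect.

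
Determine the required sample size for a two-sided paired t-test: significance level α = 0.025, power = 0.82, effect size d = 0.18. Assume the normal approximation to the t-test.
n = 308 pairs

Sample size formula (paired t-test, normal approximation):
n = ((z_{α/2} + z_β) / d)²

z_{α/2} = 2.241 (for α = 0.025, two-sided)
z_β = 0.915 (for power = 0.82)
d = 0.18

n = ((2.241 + 0.915) / 0.18)²
n = (17.533)²
n ≈ 307.41
Round up to the next whole number: n = 308 pairs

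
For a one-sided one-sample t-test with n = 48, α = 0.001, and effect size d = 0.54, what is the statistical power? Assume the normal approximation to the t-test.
Power ≈ 0.74

Power calculation (one-sample t-test, normal approximation):
z_β = d · √n - z_α
z_β = 0.54 · √48 - 3.090
z_β = 0.54 · 6.928 - 3.090
z_β = 0.651

Power = Φ(z_β) = Φ(0.651) ≈ 0.742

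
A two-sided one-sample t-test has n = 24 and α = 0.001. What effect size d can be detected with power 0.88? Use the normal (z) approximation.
d ≈ 0.91

Minimum detectable effect (one-sample t-test, normal approximation):
d = (z_{α/2} + z_β) / √n
d = (3.291 + 1.175) / √24
d = 4.466 / 4.899
d ≈ 0.91

By Cohen's convention (0.2 small / 0.5 medium / 0.8 large): large effect.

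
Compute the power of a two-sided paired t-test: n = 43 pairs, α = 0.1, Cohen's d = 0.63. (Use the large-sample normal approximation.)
Power ≈ 0.99

Power calculation (paired t-test, normal approximation):
z_β = d · √n - z_{α/2}
z_β = 0.63 · √43 - 1.645
z_β = 0.63 · 6.557 - 1.645
z_β = 2.486

Power = Φ(z_β) = Φ(2.486) ≈ 0.994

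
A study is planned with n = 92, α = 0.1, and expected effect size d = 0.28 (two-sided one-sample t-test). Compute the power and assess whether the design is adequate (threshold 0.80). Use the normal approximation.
Power ≈ 0.85; the study is adequately powered (power ≥ 0.80)

Power calculation (one-sample t-test, normal approximation):
z_β = d · √n - z_{α/2}
z_β = 0.28 · √92 - 1.645
z_β = 0.28 · 9.592 - 1.645
z_β = 1.041

Power = Φ(z_β) = Φ(1.041) ≈ 0.851

Effect size d = 0.28 is small by Cohen's convention (0.2/0.5/0.8).

Threshold: power ≥ 0.80 is conventionally adequate.
Power ≈ 0.85 → the study is adequately powered (power ≥ 0.80).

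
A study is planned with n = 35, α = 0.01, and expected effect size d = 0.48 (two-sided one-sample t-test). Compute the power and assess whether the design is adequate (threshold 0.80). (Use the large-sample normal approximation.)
Power ≈ 0.60; the study is underpowered (power < 0.80)

Power calculation (one-sample t-test, normal approximation):
z_β = d · √n - z_{α/2}
z_β = 0.48 · √35 - 2.576
z_β = 0.48 · 5.916 - 2.576
z_β = 0.264

Power = Φ(z_β) = Φ(0.264) ≈ 0.604

Effect size d = 0.48 is small by Cohen's convention (0.2/0.5/0.8).

Threshold: power ≥ 0.80 is conventionally adequate.
Power ≈ 0.60 → the study is underpowered (power < 0.80).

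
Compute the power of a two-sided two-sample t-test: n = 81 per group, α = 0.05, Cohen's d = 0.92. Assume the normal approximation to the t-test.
Power ≈ 1.00

Power calculation (two-sample t-test, normal approximation):
z_β = d · √(n/2) - z_{α/2}
z_β = 0.92 · √(81/2) - 1.960
z_β = 0.92 · 6.364 - 1.960
z_β = 3.895

Power = Φ(z_β) = Φ(3.895) ≈ 1.000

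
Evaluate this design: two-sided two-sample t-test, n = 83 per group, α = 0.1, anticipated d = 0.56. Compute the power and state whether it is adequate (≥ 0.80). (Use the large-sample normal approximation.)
Power ≈ 0.98; the study is adequately powered (power ≥ 0.80)

Power calculation (two-sample t-test, normal approximation):
z_β = d · √(n/2) - z_{α/2}
z_β = 0.56 · √(83/2) - 1.645
z_β = 0.56 · 6.442 - 1.645
z_β = 1.963

Power = Φ(z_β) = Φ(1.963) ≈ 0.975

Effect size d = 0.56 is medium by Cohen's convention (0.2/0.5/0.8).

Threshold: power ≥ 0.80 is conventionally adequate.
Power ≈ 0.98 → the study is adequately powered (power ≥ 0.80).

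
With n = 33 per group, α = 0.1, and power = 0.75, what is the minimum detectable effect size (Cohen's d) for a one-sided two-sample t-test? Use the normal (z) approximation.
d ≈ 0.48

Minimum detectable effect (two-sample t-test, normal approximation):
d = (z_α + z_β) / √(n/2)
d = (1.282 + 0.674) / √(33/2)
d = 1.956 / 4.062
d ≈ 0.48

By Cohen's convention (0.2 small / 0.5 medium / 0.8 large): small effect.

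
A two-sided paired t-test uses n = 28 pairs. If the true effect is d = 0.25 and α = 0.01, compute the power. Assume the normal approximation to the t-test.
Power ≈ 0.11

Power calculation (paired t-test, normal approximation):
z_β = d · √n - z_{α/2}
z_β = 0.25 · √28 - 2.576
z_β = 0.25 · 5.292 - 2.576
z_β = -1.253

Power = Φ(z_β) = Φ(-1.253) ≈ 0.105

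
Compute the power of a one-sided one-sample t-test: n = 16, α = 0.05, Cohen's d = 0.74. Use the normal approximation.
Power ≈ 0.91

Power calculation (one-sample t-test, normal approximation):
z_β = d · √n - z_α
z_β = 0.74 · √16 - 1.645
z_β = 0.74 · 4.000 - 1.645
z_β = 1.315

Power = Φ(z_β) = Φ(1.315) ≈ 0.906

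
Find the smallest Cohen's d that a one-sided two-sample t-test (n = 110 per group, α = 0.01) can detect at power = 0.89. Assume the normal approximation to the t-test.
d ≈ 0.48

Minimum detectable effect (two-sample t-test, normal approximation):
d = (z_α + z_β) / √(n/2)
d = (2.326 + 1.227) / √(110/2)
d = 3.553 / 7.416
d ≈ 0.48

By Cohen's convention (0.2 small / 0.5 medium / 0.8 large): small effect.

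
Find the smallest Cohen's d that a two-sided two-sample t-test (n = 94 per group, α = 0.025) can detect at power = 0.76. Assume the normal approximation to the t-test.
d ≈ 0.43

Minimum detectable effect (two-sample t-test, normal approximation):
d = (z_{α/2} + z_β) / √(n/2)
d = (2.241 + 0.706) / √(94/2)
d = 2.948 / 6.856
d ≈ 0.43

By Cohen's convention (0.2 small / 0.5 medium / 0.8 large): small effect.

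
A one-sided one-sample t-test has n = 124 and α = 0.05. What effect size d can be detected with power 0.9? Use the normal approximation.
d ≈ 0.26

Minimum detectable effect (one-sample t-test, normal approximation):
d = (z_α + z_β) / √n
d = (1.645 + 1.282) / √124
d = 2.926 / 11.136
d ≈ 0.26

By Cohen's convention (0.2 small / 0.5 medium / 0.8 large): small effect.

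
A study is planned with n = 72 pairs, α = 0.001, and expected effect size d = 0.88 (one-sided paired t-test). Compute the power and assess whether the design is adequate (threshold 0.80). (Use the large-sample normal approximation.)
Power ≈ 1.00; the study is adequately powered (power ≥ 0.80)

Power calculation (paired t-test, normal approximation):
z_β = d · √n - z_α
z_β = 0.88 · √72 - 3.090
z_β = 0.88 · 8.485 - 3.090
z_β = 4.377

Power = Φ(z_β) = Φ(4.377) ≈ 1.000

Effect size d = 0.88 is large by Cohen's convention (0.2/0.5/0.8).

Threshold: power ≥ 0.80 is conventionally adequate.
Power ≈ 1.00 → the study is adequately powered (power ≥ 0.80).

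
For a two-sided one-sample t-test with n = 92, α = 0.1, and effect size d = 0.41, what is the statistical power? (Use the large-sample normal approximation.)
Power ≈ 0.99

Power calculation (one-sample t-test, normal approximation):
z_β = d · √n - z_{α/2}
z_β = 0.41 · √92 - 1.645
z_β = 0.41 · 9.592 - 1.645
z_β = 2.288

Power = Φ(z_β) = Φ(2.288) ≈ 0.989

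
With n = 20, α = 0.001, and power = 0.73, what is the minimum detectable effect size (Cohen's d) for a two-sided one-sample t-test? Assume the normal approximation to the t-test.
d ≈ 0.87

Minimum detectable effect (one-sample t-test, normal approximation):
d = (z_{α/2} + z_β) / √n
d = (3.291 + 0.613) / √20
d = 3.903 / 4.472
d ≈ 0.87

By Cohen's convention (0.2 small / 0.5 medium / 0.8 large): large effect.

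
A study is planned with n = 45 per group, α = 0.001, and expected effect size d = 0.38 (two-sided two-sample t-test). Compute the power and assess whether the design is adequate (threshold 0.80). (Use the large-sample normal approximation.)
Power ≈ 0.07; the study is underpowered (power < 0.80)

Power calculation (two-sample t-test, normal approximation):
z_β = d · √(n/2) - z_{α/2}
z_β = 0.38 · √(45/2) - 3.291
z_β = 0.38 · 4.743 - 3.291
z_β = -1.488

Power = Φ(z_β) = Φ(-1.488) ≈ 0.068

Effect size d = 0.38 is small by Cohen's convention (0.2/0.5/0.8).

Threshold: power ≥ 0.80 is conventionally adequate.
Power ≈ 0.07 → the study is underpowered (power < 0.80).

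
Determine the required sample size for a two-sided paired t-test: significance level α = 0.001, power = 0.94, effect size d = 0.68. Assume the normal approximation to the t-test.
n = 51 pairs

Sample size formula (paired t-test, normal approximation):
n = ((z_{α/2} + z_β) / d)²

z_{α/2} = 3.291 (for α = 0.001, two-sided)
z_β = 1.555 (for power = 0.94)
d = 0.68

n = ((3.291 + 1.555) / 0.68)²
n = (7.126)²
n ≈ 50.78
Round up to the next whole number: n = 51 pairs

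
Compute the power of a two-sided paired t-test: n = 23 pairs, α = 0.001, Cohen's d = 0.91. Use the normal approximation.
Power ≈ 0.86

Power calculation (paired t-test, normal approximation):
z_β = d · √n - z_{α/2}
z_β = 0.91 · √23 - 3.291
z_β = 0.91 · 4.796 - 3.291
z_β = 1.074

Power = Φ(z_β) = Φ(1.074) ≈ 0.859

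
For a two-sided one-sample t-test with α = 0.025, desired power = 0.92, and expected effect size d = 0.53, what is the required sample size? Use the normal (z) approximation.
n = 48

Sample size formula (one-sample t-test, normal approximation):
n = ((z_{α/2} + z_β) / d)²

z_{α/2} = 2.241 (for α = 0.025, two-sided)
z_β = 1.405 (for power = 0.92)
d = 0.53

n = ((2.241 + 1.405) / 0.53)²
n = (6.879)²
n ≈ 47.32
Round up to the next whole number: n = 48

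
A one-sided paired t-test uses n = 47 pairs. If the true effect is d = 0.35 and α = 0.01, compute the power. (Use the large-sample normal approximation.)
Power ≈ 0.53

Power calculation (paired t-test, normal approximation):
z_β = d · √n - z_α
z_β = 0.35 · √47 - 2.326
z_β = 0.35 · 6.856 - 2.326
z_β = 0.073

Power = Φ(z_β) = Φ(0.073) ≈ 0.529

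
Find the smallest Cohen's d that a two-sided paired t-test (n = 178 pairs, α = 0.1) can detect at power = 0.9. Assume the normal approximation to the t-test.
d ≈ 0.22

Minimum detectable effect (paired t-test, normal approximation):
d = (z_{α/2} + z_β) / √n
d = (1.645 + 1.282) / √178
d = 2.926 / 13.342
d ≈ 0.22

By Cohen's convention (0.2 small / 0.5 medium / 0.8 large): small effect.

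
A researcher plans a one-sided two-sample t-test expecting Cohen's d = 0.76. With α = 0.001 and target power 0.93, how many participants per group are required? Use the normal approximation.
n = 73 per group

Sample size formula (two-sample t-test, normal approximation):
n = 2 · ((z_α + z_β) / d)²

z_α = 3.090 (for α = 0.001, one-sided)
z_β = 1.476 (for power = 0.93)
d = 0.76

n = 2 · ((3.090 + 1.476) / 0.76)²
n = 2 · (6.008)²
n ≈ 72.19
Round up to the next whole number: n = 73 per group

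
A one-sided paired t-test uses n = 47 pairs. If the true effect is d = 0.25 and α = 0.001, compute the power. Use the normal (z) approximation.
Power ≈ 0.08

Power calculation (paired t-test, normal approximation):
z_β = d · √n - z_α
z_β = 0.25 · √47 - 3.090
z_β = 0.25 · 6.856 - 3.090
z_β = -1.376

Power = Φ(z_β) = Φ(-1.376) ≈ 0.084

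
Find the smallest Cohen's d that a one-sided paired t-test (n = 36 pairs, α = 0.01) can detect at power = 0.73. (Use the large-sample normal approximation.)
d ≈ 0.49

Minimum detectable effect (paired t-test, normal approximation):
d = (z_α + z_β) / √n
d = (2.326 + 0.613) / √36
d = 2.939 / 6.000
d ≈ 0.49

By Cohen's convention (0.2 small / 0.5 medium / 0.8 large): small effect.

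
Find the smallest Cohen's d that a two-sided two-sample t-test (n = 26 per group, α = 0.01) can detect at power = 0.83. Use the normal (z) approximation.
d ≈ 0.98

Minimum detectable effect (two-sample t-test, normal approximation):
d = (z_{α/2} + z_β) / √(n/2)
d = (2.576 + 0.954) / √(26/2)
d = 3.530 / 3.606
d ≈ 0.98

By Cohen's convention (0.2 small / 0.5 medium / 0.8 large): large effect.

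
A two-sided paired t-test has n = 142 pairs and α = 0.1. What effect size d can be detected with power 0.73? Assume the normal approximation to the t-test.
d ≈ 0.19

Minimum detectable effect (paired t-test, normal approximation):
d = (z_{α/2} + z_β) / √n
d = (1.645 + 0.613) / √142
d = 2.258 / 11.916
d ≈ 0.19

By Cohen's convention (0.2 small / 0.5 medium / 0.8 large): very small effect.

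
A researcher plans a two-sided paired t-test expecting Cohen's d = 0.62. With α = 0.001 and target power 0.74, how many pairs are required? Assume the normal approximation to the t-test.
n = 41 pairs

Sample size formula (paired t-test, normal approximation):
n = ((z_{α/2} + z_β) / d)²

z_{α/2} = 3.291 (for α = 0.001, two-sided)
z_β = 0.643 (for power = 0.74)
d = 0.62

n = ((3.291 + 0.643) / 0.62)²
n = (6.345)²
n ≈ 40.26
Round up to the next whole number: n = 41 pairs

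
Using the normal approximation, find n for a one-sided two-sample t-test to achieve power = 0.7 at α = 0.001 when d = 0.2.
n = 654 per group

Sample size formula (two-sample t-test, normal approximation):
n = 2 · ((z_α + z_β) / d)²

z_α = 3.090 (for α = 0.001, one-sided)
z_β = 0.524 (for power = 0.7)
d = 0.2

n = 2 · ((3.090 + 0.524) / 0.2)²
n = 2 · (18.070)²
n ≈ 653.05
Round up to the next whole number: n = 654 per group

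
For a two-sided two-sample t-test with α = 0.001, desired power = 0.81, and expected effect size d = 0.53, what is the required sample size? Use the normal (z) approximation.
n = 124 per group

Sample size formula (two-sample t-test, normal approximation):
n = 2 · ((z_{α/2} + z_β) / d)²

z_{α/2} = 3.291 (for α = 0.001, two-sided)
z_β = 0.878 (for power = 0.81)
d = 0.53

n = 2 · ((3.291 + 0.878) / 0.53)²
n = 2 · (7.866)²
n ≈ 123.75
Round up to the next whole number: n = 124 per group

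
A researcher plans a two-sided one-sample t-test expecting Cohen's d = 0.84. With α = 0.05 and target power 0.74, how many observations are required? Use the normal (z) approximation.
n = 10

Sample size formula (one-sample t-test, normal approximation):
n = ((z_{α/2} + z_β) / d)²

z_{α/2} = 1.960 (for α = 0.05, two-sided)
z_β = 0.643 (for power = 0.74)
d = 0.84

n = ((1.960 + 0.643) / 0.84)²
n = (3.099)²
n ≈ 9.60
Round up to the next whole number: n = 10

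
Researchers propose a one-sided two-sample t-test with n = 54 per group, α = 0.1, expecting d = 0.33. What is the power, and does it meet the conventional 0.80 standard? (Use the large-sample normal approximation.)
Power ≈ 0.67; the study is underpowered (power < 0.80)

Power calculation (two-sample t-test, normal approximation):
z_β = d · √(n/2) - z_α
z_β = 0.33 · √(54/2) - 1.282
z_β = 0.33 · 5.196 - 1.282
z_β = 0.433

Power = Φ(z_β) = Φ(0.433) ≈ 0.668

Effect size d = 0.33 is small by Cohen's convention (0.2/0.5/0.8).

Threshold: power ≥ 0.80 is conventionally adequate.
Power ≈ 0.67 → the study is underpowered (power < 0.80).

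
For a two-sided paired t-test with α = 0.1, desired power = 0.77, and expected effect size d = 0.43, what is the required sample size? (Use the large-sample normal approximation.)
n = 31 pairs

Sample size formula (paired t-test, normal approximation):
n = ((z_{α/2} + z_β) / d)²

z_{α/2} = 1.645 (for α = 0.1, two-sided)
z_β = 0.739 (for power = 0.77)
d = 0.43

n = ((1.645 + 0.739) / 0.43)²
n = (5.544)²
n ≈ 30.74
Round up to the next whole number: n = 31 pairs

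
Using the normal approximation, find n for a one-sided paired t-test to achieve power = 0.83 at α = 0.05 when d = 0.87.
n = 9 pairs

Sample size formula (paired t-test, normal approximation):
n = ((z_α + z_β) / d)²

z_α = 1.645 (for α = 0.05, one-sided)
z_β = 0.954 (for power = 0.83)
d = 0.87

n = ((1.645 + 0.954) / 0.87)²
n = (2.987)²
n ≈ 8.92
Round up to the next whole number: n = 9 pairs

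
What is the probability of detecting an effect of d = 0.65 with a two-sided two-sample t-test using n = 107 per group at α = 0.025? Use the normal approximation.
Power ≈ 0.99

Power calculation (two-sample t-test, normal approximation):
z_β = d · √(n/2) - z_{α/2}
z_β = 0.65 · √(107/2) - 2.241
z_β = 0.65 · 7.314 - 2.241
z_β = 2.513

Power = Φ(z_β) = Φ(2.513) ≈ 0.994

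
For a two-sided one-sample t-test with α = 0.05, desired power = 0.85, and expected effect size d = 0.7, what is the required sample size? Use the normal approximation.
n = 19

Sample size formula (one-sample t-test, normal approximation):
n = ((z_{α/2} + z_β) / d)²

z_{α/2} = 1.960 (for α = 0.05, two-sided)
z_β = 1.036 (for power = 0.85)
d = 0.7

n = ((1.960 + 1.036) / 0.7)²
n = (4.280)²
n ≈ 18.32
Round up to the next whole number: n = 19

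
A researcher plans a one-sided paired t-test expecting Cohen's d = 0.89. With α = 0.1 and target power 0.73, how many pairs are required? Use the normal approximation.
n = 5 pairs

Sample size formula (paired t-test, normal approximation):
n = ((z_α + z_β) / d)²

z_α = 1.282 (for α = 0.1, one-sided)
z_β = 0.613 (for power = 0.73)
d = 0.89

n = ((1.282 + 0.613) / 0.89)²
n = (2.129)²
n ≈ 4.53
Round up to the next whole number: n = 5 pairs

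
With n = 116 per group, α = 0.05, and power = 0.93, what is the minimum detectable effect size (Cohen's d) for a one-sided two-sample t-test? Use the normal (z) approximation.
d ≈ 0.41

Minimum detectable effect (two-sample t-test, normal approximation):
d = (z_α + z_β) / √(n/2)
d = (1.645 + 1.476) / √(116/2)
d = 3.121 / 7.616
d ≈ 0.41

By Cohen's convention (0.2 small / 0.5 medium / 0.8 large): small effect.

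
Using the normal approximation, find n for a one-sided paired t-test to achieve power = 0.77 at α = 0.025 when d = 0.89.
n = 10 pairs

Sample size formula (paired t-test, normal approximation):
n = ((z_α + z_β) / d)²

z_α = 1.960 (for α = 0.025, one-sided)
z_β = 0.739 (for power = 0.77)
d = 0.89

n = ((1.960 + 0.739) / 0.89)²
n = (3.033)²
n ≈ 9.20
Round up to the next whole number: n = 10 pairs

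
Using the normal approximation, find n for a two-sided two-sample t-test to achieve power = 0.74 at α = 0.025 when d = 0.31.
n = 174 per group

Sample size formula (two-sample t-test, normal approximation):
n = 2 · ((z_{α/2} + z_β) / d)²

z_{α/2} = 2.241 (for α = 0.025, two-sided)
z_β = 0.643 (for power = 0.74)
d = 0.31

n = 2 · ((2.241 + 0.643) / 0.31)²
n = 2 · (9.303)²
n ≈ 173.09
Round up to the next whole number: n = 174 per group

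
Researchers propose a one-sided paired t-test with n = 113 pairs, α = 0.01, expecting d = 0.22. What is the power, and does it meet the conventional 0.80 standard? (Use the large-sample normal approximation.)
Power ≈ 0.50; the study is underpowered (power < 0.80)

Power calculation (paired t-test, normal approximation):
z_β = d · √n - z_α
z_β = 0.22 · √113 - 2.326
z_β = 0.22 · 10.630 - 2.326
z_β = 0.012

Power = Φ(z_β) = Φ(0.012) ≈ 0.505

Effect size d = 0.22 is small by Cohen's convention (0.2/0.5/0.8).

Threshold: power ≥ 0.80 is conventionally adequate.
Power ≈ 0.50 → the study is underpowered (power < 0.80).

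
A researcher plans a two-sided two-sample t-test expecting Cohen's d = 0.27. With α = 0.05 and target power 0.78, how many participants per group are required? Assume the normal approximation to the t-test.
n = 205 per group

Sample size formula (two-sample t-test, normal approximation):
n = 2 · ((z_{α/2} + z_β) / d)²

z_{α/2} = 1.960 (for α = 0.05, two-sided)
z_β = 0.772 (for power = 0.78)
d = 0.27

n = 2 · ((1.960 + 0.772) / 0.27)²
n = 2 · (10.119)²
n ≈ 204.79
Round up to the next whole number: n = 205 per group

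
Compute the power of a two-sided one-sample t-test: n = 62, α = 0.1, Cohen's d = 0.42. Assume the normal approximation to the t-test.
Power ≈ 0.95

Power calculation (one-sample t-test, normal approximation):
z_β = d · √n - z_{α/2}
z_β = 0.42 · √62 - 1.645
z_β = 0.42 · 7.874 - 1.645
z_β = 1.662

Power = Φ(z_β) = Φ(1.662) ≈ 0.952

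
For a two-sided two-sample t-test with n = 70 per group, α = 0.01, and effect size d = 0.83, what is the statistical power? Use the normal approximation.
Power ≈ 0.99

Power calculation (two-sample t-test, normal approximation):
z_β = d · √(n/2) - z_{α/2}
z_β = 0.83 · √(70/2) - 2.576
z_β = 0.83 · 5.916 - 2.576
z_β = 2.335

Power = Φ(z_β) = Φ(2.335) ≈ 0.990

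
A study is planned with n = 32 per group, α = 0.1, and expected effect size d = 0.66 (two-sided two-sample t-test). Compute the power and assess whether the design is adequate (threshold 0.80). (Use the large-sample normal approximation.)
Power ≈ 0.84; the study is adequately powered (power ≥ 0.80)

Power calculation (two-sample t-test, normal approximation):
z_β = d · √(n/2) - z_{α/2}
z_β = 0.66 · √(32/2) - 1.645
z_β = 0.66 · 4.000 - 1.645
z_β = 0.995

Power = Φ(z_β) = Φ(0.995) ≈ 0.840

Effect size d = 0.66 is medium by Cohen's convention (0.2/0.5/0.8).

Threshold: power ≥ 0.80 is conventionally adequate.
Power ≈ 0.84 → the study is adequately powered (power ≥ 0.80).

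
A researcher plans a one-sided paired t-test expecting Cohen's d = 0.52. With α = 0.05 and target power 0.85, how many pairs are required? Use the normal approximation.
n = 27 pairs

Sample size formula (paired t-test, normal approximation):
n = ((z_α + z_β) / d)²

z_α = 1.645 (for α = 0.05, one-sided)
z_β = 1.036 (for power = 0.85)
d = 0.52

n = ((1.645 + 1.036) / 0.52)²
n = (5.156)²
n ≈ 26.58
Round up to the next whole number: n = 27 pairs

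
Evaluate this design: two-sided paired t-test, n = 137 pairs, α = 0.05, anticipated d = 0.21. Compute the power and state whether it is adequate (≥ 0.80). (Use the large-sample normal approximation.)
Power ≈ 0.69; the study is underpowered (power < 0.80)

Power calculation (paired t-test, normal approximation):
z_β = d · √n - z_{α/2}
z_β = 0.21 · √137 - 1.960
z_β = 0.21 · 11.705 - 1.960
z_β = 0.498

Power = Φ(z_β) = Φ(0.498) ≈ 0.691

Effect size d = 0.21 is small by Cohen's convention (0.2/0.5/0.8).

Threshold: power ≥ 0.80 is conventionally adequate.
Power ≈ 0.69 → the study is underpowered (power < 0.80).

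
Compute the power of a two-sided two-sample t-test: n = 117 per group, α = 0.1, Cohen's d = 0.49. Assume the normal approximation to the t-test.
Power ≈ 0.98

Power calculation (two-sample t-test, normal approximation):
z_β = d · √(n/2) - z_{α/2}
z_β = 0.49 · √(117/2) - 1.645
z_β = 0.49 · 7.649 - 1.645
z_β = 2.103

Power = Φ(z_β) = Φ(2.103) ≈ 0.982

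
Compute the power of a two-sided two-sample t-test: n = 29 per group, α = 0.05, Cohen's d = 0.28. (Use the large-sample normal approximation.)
Power ≈ 0.19

Power calculation (two-sample t-test, normal approximation):
z_β = d · √(n/2) - z_{α/2}
z_β = 0.28 · √(29/2) - 1.960
z_β = 0.28 · 3.808 - 1.960
z_β = -0.894

Power = Φ(z_β) = Φ(-0.894) ≈ 0.186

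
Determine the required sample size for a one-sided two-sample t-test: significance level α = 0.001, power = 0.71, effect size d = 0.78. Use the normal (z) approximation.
n = 44 per group

Sample size formula (two-sample t-test, normal approximation):
n = 2 · ((z_α + z_β) / d)²

z_α = 3.090 (for α = 0.001, one-sided)
z_β = 0.553 (for power = 0.71)
d = 0.78

n = 2 · ((3.090 + 0.553) / 0.78)²
n = 2 · (4.671)²
n ≈ 43.64
Round up to the next whole number: n = 44 per group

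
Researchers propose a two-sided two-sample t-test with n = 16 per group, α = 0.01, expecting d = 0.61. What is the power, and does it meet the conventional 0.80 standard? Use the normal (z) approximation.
Power ≈ 0.20; the study is underpowered (power < 0.80)

Power calculation (two-sample t-test, normal approximation):
z_β = d · √(n/2) - z_{α/2}
z_β = 0.61 · √(16/2) - 2.576
z_β = 0.61 · 2.828 - 2.576
z_β = -0.850

Power = Φ(z_β) = Φ(-0.850) ≈ 0.198

Effect size d = 0.61 is medium by Cohen's convention (0.2/0.5/0.8).

Threshold: power ≥ 0.80 is conventionally adequate.
Power ≈ 0.20 → the study is underpowered (power < 0.80).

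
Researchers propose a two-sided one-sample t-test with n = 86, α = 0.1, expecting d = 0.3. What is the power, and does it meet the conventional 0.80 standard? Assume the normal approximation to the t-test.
Power ≈ 0.87; the study is adequately powered (power ≥ 0.80)

Power calculation (one-sample t-test, normal approximation):
z_β = d · √n - z_{α/2}
z_β = 0.3 · √86 - 1.645
z_β = 0.3 · 9.274 - 1.645
z_β = 1.137

Power = Φ(z_β) = Φ(1.137) ≈ 0.872

Effect size d = 0.3 is small by Cohen's convention (0.2/0.5/0.8).

Threshold: power ≥ 0.80 is conventionally adequate.
Power ≈ 0.87 → the study is adequately powered (power ≥ 0.80).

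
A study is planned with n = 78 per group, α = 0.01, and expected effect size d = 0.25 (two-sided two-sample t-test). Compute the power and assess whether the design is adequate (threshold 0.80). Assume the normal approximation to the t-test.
Power ≈ 0.16; the study is underpowered (power < 0.80)

Power calculation (two-sample t-test, normal approximation):
z_β = d · √(n/2) - z_{α/2}
z_β = 0.25 · √(78/2) - 2.576
z_β = 0.25 · 6.245 - 2.576
z_β = -1.015

Power = Φ(z_β) = Φ(-1.015) ≈ 0.155

Effect size d = 0.25 is small by Cohen's convention (0.2/0.5/0.8).

Threshold: power ≥ 0.80 is conventionally adequate.
Power ≈ 0.16 → the study is underpowered (power < 0.80).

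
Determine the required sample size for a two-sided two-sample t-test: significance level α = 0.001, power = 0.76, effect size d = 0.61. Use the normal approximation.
n = 86 per group

Sample size formula (two-sample t-test, normal approximation):
n = 2 · ((z_{α/2} + z_β) / d)²

z_{α/2} = 3.291 (for α = 0.001, two-sided)
z_β = 0.706 (for power = 0.76)
d = 0.61

n = 2 · ((3.291 + 0.706) / 0.61)²
n = 2 · (6.552)²
n ≈ 85.86
Round up to the next whole number: n = 86 per group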